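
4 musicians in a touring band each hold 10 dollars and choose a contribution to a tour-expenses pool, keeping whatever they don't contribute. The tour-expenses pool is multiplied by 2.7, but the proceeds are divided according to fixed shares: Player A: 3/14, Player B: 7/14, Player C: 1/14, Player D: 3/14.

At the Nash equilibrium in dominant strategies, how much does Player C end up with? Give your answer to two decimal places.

Each unit j contributes comes back to j as 2.7 × (j's share), so j prefers to contribute only if that share exceeds 1/2.7 = 0.3704; otherwise keeping the unit dominates.
Player B alone (share 7/14) is above the threshold, contributing 10; the remaining 3 contribute 0. Total contributed: 10.
Player C keeps 10 and receives 2.7 × 10 × 1/14 = 1.93 from the tour-expenses pool, for a payoff of 11.93.

11.93 dollars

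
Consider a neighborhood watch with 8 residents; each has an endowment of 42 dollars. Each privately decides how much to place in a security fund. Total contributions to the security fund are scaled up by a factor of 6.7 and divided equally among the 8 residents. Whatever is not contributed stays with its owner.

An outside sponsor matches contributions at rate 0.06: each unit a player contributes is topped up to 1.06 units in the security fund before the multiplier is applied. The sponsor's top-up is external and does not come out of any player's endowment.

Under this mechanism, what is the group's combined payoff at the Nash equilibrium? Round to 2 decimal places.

336.00 dollars

Even with the mechanism, each unit contributed returns only 6.7 × 1.06 / 8 = 0.8878 per unit of net cost, so contributing nothing is still dominant.
Everyone keeps their endowment and the group total is 8 × 42 = 336.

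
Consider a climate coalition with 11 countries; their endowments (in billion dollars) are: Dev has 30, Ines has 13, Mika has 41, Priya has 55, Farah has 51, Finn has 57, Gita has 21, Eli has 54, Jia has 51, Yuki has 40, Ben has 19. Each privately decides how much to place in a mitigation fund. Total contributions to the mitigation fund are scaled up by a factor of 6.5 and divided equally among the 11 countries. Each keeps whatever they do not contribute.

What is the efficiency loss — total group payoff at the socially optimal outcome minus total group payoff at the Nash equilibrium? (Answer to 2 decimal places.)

2376.00 billion dollars

The private return per contributed unit is 6.5/11 = 0.5909 < 1 for every player regardless of endowment, so the Nash equilibrium is zero contribution and the group total is Σ E_j = 30 + 13 + 41 + 55 + 51 + 57 + 21 + 54 + 51 + 40 + 19 = 432.
Each contributed unit returns 6.500 to the group, so the social optimum is full contribution by everyone: group total = 6.500 × 432 = 2808.00.
Efficiency loss = (6.500 − 1) × 432 = 2376.00.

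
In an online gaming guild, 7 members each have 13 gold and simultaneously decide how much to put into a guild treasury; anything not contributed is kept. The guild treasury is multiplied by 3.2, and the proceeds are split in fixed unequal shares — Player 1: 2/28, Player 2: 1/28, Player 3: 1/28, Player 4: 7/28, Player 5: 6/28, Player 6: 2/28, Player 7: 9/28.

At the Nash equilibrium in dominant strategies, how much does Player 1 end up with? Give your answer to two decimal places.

For player j, contributing a unit is worthwhile iff 3.2 × (j's share) ≥ 1, i.e. iff j's share is at least 0.3125.
The only share above 0.3125 is Player 7's 9/28, contributing 13; the remaining 6 contribute 0. Total contributed: 13.
Player 1 keeps 13 and receives 3.2 × 13 × 2/28 = 2.97 from the guild treasury, for a payoff of 15.97.

15.97 gold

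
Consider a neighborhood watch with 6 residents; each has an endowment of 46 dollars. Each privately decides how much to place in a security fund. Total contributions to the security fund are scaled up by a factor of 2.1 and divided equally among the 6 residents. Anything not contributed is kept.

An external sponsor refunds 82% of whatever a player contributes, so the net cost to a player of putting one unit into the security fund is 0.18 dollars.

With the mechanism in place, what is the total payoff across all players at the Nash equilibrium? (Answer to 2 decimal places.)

805.92 dollars

With the mechanism, a contributed unit returns (2.1/6) / 0.18 = 1.9444 per unit of net cost to the contributor — now above 1 — so contributing fully is weakly dominant for every player.
So the Nash equilibrium is full contribution by all 6; the group earns 6 × (46 × 0.82 + 2.1 × 46) = 805.92.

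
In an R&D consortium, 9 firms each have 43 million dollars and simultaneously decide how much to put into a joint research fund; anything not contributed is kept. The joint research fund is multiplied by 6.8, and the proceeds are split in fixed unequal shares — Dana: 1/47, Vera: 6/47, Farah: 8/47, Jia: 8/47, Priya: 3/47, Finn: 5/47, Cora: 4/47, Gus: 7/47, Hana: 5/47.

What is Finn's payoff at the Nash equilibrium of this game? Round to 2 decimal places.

Player j's private return per contributed unit is 6.8 × (j's share). Contributing is weakly dominant for j when that share is at least 1/6.8 = 0.1471, and contributing 0 is dominant otherwise.
Farah, Jia and Gus are above the threshold, contributing 43 each; the remaining 6 contribute 0. Total contributed: 129.
Finn keeps 43 and receives 6.8 × 129 × 5/47 = 93.32 from the joint research fund, for a payoff of 136.32.

136.32 million dollars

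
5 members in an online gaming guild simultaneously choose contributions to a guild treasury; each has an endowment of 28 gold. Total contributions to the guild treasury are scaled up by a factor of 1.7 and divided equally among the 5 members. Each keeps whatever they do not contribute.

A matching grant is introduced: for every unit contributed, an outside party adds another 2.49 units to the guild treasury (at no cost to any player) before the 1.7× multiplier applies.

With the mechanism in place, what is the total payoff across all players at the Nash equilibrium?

With the mechanism, a contributed unit returns 1.7 × 3.49 / 5 = 1.1866 per unit of net cost to the contributor — now above 1 — so contributing fully is weakly dominant for every player.
At the Nash equilibrium everyone contributes 28. Group total payoff = 1.7 × 3.49 × 140 = 830.62.

830.62 gold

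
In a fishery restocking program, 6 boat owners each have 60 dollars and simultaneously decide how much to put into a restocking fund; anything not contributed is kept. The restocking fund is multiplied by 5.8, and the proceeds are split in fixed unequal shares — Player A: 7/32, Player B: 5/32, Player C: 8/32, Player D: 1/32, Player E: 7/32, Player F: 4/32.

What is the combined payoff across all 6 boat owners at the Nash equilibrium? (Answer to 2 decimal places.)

A player with share s gets back 5.8·s per unit contributed, so full contribution is dominant for anyone with s > 1/5.8 = 0.1724 and zero contribution is dominant for anyone below.
Player A, Player C and Player E clear that bar, contributing 60 each; the remaining 3 contribute 0. Total contributed: 180.
The restocking fund pays out 5.8 × 180 = 1044.00 in total (split across the unequal shares, but the aggregate is all that matters for the group sum).
The 3 free-riders keep 60 each, adding 180. Group total = 180 + 1044.00 = 1224.00.

1224.00 dollars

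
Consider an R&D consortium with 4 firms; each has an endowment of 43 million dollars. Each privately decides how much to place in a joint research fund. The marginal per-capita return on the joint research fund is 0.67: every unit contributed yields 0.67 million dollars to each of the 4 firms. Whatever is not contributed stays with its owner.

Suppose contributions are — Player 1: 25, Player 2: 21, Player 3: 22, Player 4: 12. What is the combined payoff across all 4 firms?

Total contributed: 25 + 21 + 22 + 12 = 80; total kept: 4 × 43 − 80 = 92.
The joint research fund pays out 0.67 × 4 × 80 = 214.40 in aggregate.
Group total = 92 + 214.40 = 306.40.

306.40 million dollars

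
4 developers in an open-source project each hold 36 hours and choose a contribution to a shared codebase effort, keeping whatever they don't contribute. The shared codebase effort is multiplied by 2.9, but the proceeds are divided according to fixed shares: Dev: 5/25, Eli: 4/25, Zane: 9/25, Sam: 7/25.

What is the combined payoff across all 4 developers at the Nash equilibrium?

Player j's private return per contributed unit is 2.9 × (j's share). Contributing is weakly dominant for j when that share is at least 1/2.9 = 0.3448, and contributing 0 is dominant otherwise.
Only Zane (9/25) clears that bar, contributing 36; the remaining 3 contribute 0. Total contributed: 36.
The shared codebase effort pays out 2.9 × 36 = 104.40 in total (split across the unequal shares, but the aggregate is all that matters for the group sum).
The 3 free-riders keep 36 each, adding 108. Group total = 108 + 104.40 = 212.40.

212.40 hours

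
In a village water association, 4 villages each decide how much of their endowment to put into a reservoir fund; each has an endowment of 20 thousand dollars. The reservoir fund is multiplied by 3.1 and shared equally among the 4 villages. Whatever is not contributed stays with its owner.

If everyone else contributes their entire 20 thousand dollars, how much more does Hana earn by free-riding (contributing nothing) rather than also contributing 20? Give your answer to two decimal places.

4.50 thousand dollars

Switching from a contribution of 20 to 0 lets Hana keep an extra 20 thousand dollars, but lowers the reservoir fund by 20, which costs Hana their own share of that drop: 3.1/4 × 20 = 15.50.
Net gain = 20 − 15.50 = 4.50. The private return per contributed unit (0.7750) is below 1, so free-riding is indeed the best response regardless of what the others do.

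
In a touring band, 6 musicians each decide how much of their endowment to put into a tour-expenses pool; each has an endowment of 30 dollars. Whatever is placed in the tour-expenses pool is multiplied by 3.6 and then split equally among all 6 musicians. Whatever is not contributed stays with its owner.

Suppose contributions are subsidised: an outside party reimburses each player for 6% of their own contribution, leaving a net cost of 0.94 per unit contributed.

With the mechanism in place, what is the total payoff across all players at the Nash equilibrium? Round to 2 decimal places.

With the mechanism, a contributed unit returns (3.6/6) / 0.94 = 0.6383 per unit of net cost — still below 1 — so contributing 0 remains dominant for every player.
Everyone keeps their endowment and the group total is 6 × 30 = 180.

180.00 dollars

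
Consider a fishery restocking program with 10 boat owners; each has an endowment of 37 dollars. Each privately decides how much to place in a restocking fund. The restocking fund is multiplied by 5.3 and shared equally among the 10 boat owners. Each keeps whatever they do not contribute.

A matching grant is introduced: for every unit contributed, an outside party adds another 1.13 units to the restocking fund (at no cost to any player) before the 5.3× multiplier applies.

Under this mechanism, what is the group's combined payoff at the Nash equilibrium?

The effective private return per unit is now 5.3 × 2.13 / 10 = 1.1289 > 1, so every player's dominant strategy flips to full contribution.
So the Nash equilibrium is full contribution by all 10; the group earns 5.3 × 2.13 × 370 = 4176.93.

4176.93 dollars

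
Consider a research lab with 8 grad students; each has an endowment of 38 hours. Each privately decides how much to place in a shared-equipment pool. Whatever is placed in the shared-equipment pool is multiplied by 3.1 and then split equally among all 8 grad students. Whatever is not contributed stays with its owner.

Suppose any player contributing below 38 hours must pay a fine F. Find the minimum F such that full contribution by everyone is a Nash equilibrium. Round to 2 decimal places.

23.28 hours

Given the others contribute fully, the best deviation is to contribute 0 (any partial contribution still incurs the fine and gives up units whose private return 0.3875 is below 1).
Deviating from 38 to 0 saves 38 hours but forfeits the deviator's share of the drop in the shared-equipment pool: 3.1/8 × 38 = 14.72.
So the deviation gain is 38 − 14.72 = 23.28, and the fine must be at least 23.28 hours to wipe it out.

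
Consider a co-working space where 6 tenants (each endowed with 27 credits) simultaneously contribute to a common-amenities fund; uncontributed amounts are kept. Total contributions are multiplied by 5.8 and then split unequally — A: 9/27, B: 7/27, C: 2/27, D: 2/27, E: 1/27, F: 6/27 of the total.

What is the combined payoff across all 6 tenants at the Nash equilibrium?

For player j, contributing a unit is worthwhile iff 5.8 × (j's share) ≥ 1, i.e. iff j's share is at least 0.1724.
A, B and F are above the threshold, contributing 27 each; the remaining 3 contribute 0. Total contributed: 81.
The common-amenities fund pays out 5.8 × 81 = 469.80 in total (split across the unequal shares, but the aggregate is all that matters for the group sum).
The 3 free-riders keep 27 each, adding 81. Group total = 81 + 469.80 = 550.80.

550.80 credits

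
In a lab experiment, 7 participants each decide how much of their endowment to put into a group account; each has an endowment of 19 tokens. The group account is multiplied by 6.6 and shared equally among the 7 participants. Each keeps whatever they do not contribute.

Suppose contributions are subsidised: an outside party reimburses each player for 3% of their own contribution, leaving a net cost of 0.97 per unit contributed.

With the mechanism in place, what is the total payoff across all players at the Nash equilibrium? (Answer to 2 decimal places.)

Even with the mechanism, each unit contributed returns only (6.6/7) / 0.97 = 0.9720 per unit of net cost, so contributing nothing is still dominant.
Everyone keeps their endowment and the group total is 7 × 19 = 133.

133.00 tokens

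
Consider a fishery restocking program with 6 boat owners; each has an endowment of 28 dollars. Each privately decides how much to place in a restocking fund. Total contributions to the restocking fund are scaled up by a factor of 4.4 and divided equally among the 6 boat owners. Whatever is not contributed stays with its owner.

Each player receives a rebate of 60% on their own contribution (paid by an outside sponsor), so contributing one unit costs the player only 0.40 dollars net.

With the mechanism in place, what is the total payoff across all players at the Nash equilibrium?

With the mechanism, a contributed unit returns (4.4/6) / 0.40 = 1.8333 per unit of net cost to the contributor — now above 1 — so contributing fully is weakly dominant for every player.
At the Nash equilibrium everyone contributes 28. Group total payoff = 6 × (28 × 0.60 + 4.4 × 28) = 840.00.

840.00 dollars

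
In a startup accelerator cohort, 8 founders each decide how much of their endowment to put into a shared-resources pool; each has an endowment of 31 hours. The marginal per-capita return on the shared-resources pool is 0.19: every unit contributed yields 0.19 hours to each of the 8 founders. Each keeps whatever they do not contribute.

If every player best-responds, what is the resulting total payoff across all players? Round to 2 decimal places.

248.00 hours

The private return per contributed unit is 0.19 < 1, so contributing 0 is dominant for every player. At the Nash equilibrium everyone keeps their 31, and the group total is 8 × 31 = 248.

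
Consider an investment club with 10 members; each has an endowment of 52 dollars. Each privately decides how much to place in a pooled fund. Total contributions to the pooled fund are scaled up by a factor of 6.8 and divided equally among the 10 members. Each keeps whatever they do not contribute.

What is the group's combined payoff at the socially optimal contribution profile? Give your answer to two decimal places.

3536.00 dollars

Each contributed unit returns 6.800 to the group as a whole (0.6800 to each of 10 players), which exceeds 1, so the social optimum is full contribution: group total = 6.800 × 520 = 3536.00.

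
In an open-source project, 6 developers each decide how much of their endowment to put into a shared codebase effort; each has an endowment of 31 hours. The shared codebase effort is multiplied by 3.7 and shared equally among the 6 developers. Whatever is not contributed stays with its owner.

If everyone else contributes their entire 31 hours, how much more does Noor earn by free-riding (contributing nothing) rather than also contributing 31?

11.88 hours

Switching from a contribution of 31 to 0 lets Noor keep an extra 31 hours, but lowers the shared codebase effort by 31, which costs Noor their own share of that drop: 3.7/6 × 31 = 19.12.
Net gain = 31 − 19.12 = 11.88. The private return per contributed unit (0.6167) is below 1, so free-riding is indeed the best response regardless of what the others do.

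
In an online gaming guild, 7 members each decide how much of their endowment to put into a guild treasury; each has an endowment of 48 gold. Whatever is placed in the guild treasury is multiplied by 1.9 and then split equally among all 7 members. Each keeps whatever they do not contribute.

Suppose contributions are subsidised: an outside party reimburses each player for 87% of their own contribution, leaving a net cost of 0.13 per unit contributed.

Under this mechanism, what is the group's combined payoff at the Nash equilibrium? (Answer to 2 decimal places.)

Under the mechanism each unit contributed yields (1.9/7) / 0.13 = 2.0879 back to its contributor per unit of net cost, which exceeds 1, making full contribution the dominant choice for everyone.
So the Nash equilibrium is full contribution by all 7; the group earns 7 × (48 × 0.87 + 1.9 × 48) = 930.72.

930.72 gold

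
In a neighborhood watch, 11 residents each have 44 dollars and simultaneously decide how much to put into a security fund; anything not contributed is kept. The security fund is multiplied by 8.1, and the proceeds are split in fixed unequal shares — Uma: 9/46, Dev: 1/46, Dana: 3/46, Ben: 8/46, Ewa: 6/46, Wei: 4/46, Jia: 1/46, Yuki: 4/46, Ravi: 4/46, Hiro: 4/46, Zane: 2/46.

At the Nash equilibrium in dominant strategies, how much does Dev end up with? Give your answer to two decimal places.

67.24 dollars

Player j's private return per contributed unit is 8.1 × (j's share). Contributing is weakly dominant for j when that share is at least 1/8.1 = 0.1235, and contributing 0 is dominant otherwise.
The shares above 0.1235 belong to Uma, Ben and Ewa, contributing 44 each; the remaining 8 contribute 0. Total contributed: 132.
Dev keeps 44 and receives 8.1 × 132 × 1/46 = 23.24 from the security fund, for a payoff of 67.24.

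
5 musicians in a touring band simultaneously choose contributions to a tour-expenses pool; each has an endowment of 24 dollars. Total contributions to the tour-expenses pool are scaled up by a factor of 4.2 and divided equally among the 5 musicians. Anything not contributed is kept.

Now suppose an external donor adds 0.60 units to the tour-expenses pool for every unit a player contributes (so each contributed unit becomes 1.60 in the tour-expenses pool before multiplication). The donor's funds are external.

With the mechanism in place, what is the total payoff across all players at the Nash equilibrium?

806.40 dollars

With the mechanism, a contributed unit returns 4.2 × 1.60 / 5 = 1.3440 per unit of net cost to the contributor — now above 1 — so contributing fully is weakly dominant for every player.
At the Nash equilibrium everyone contributes 24. Group total payoff = 4.2 × 1.60 × 120 = 806.40.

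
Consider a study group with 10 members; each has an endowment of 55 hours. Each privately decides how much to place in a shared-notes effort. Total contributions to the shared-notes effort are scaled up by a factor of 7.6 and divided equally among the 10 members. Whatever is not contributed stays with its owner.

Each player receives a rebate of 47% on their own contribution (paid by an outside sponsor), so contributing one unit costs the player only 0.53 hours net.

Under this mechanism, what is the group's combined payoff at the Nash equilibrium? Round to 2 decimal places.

4438.50 hours

With the mechanism, a contributed unit returns (7.6/10) / 0.53 = 1.4340 per unit of net cost to the contributor — now above 1 — so contributing fully is weakly dominant for every player.
So the Nash equilibrium is full contribution by all 10; the group earns 10 × (55 × 0.47 + 7.6 × 55) = 4438.50.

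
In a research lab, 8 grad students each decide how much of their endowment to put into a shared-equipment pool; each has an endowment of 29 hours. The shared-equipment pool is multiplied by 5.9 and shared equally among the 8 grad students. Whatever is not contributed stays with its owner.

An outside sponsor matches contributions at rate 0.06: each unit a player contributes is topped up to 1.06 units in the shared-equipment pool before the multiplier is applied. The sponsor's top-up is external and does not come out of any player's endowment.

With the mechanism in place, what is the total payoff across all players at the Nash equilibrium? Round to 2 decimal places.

The effective private return is 5.9 × 1.06 / 8 = 0.7818, which is still under 1, so the mechanism doesn't change anyone's dominant strategy: zero contribution.
Everyone keeps their endowment and the group total is 8 × 29 = 232.

232.00 hours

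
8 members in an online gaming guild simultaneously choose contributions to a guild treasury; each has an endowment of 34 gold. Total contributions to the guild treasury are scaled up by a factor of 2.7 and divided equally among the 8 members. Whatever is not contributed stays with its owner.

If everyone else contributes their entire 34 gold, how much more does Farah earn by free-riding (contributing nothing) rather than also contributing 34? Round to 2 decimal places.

22.53 gold

Switching from a contribution of 34 to 0 lets Farah keep an extra 34 gold, but lowers the guild treasury by 34, which costs Farah their own share of that drop: 2.7/8 × 34 = 11.47.
Net gain = 34 − 11.47 = 22.53. The private return per contributed unit (0.3375) is below 1, so free-riding is indeed the best response regardless of what the others do.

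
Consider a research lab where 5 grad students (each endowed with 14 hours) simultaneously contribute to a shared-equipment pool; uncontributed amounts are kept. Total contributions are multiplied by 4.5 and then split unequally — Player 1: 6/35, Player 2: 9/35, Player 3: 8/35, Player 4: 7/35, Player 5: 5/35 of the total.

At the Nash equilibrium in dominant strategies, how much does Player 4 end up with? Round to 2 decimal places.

39.20 hours

Player j's private return per contributed unit is 4.5 × (j's share). Contributing is weakly dominant for j when that share is at least 1/4.5 = 0.2222, and contributing 0 is dominant otherwise.
Player 2 and Player 3 clear that bar, contributing 14 each; the remaining 3 contribute 0. Total contributed: 28.
Player 4 keeps 14 and receives 4.5 × 28 × 7/35 = 25.20 from the shared-equipment pool, for a payoff of 39.20.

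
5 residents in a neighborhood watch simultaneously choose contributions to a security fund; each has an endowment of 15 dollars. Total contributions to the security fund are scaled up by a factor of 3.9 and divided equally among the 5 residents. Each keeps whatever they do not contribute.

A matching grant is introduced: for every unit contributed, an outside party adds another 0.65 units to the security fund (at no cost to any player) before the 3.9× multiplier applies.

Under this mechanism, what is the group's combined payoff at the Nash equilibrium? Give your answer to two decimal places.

With the mechanism, a contributed unit returns 3.9 × 1.65 / 5 = 1.2870 per unit of net cost to the contributor — now above 1 — so contributing fully is weakly dominant for every player.
At the Nash equilibrium everyone contributes 15. Group total payoff = 3.9 × 1.65 × 75 = 482.63.

482.63 dollars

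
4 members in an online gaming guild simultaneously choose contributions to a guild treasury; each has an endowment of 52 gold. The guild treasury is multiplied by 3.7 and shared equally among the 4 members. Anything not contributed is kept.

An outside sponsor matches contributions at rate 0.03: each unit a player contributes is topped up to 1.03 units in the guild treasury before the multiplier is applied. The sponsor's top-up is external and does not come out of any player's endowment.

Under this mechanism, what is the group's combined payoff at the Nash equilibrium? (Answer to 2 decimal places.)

The effective private return is 3.7 × 1.03 / 4 = 0.9528, which is still under 1, so the mechanism doesn't change anyone's dominant strategy: zero contribution.
At the Nash equilibrium no one contributes; group total payoff = 4 × 52 = 208.

208.00 gold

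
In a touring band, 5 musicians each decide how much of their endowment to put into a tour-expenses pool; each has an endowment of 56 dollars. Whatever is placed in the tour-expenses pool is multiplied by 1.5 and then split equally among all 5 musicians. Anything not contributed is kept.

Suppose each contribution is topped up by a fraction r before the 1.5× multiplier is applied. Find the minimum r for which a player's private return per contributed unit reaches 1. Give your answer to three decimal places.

2.333

With matching at rate r, one contributed unit becomes (1 + r) in the tour-expenses pool and returns 1.5 × (1 + r) / 5 to the contributor.
Setting this equal to 1: 1 + r = 5/1.5 = 3.3333.
So the minimum matching rate is r = 3.3333 − 1 = 2.333.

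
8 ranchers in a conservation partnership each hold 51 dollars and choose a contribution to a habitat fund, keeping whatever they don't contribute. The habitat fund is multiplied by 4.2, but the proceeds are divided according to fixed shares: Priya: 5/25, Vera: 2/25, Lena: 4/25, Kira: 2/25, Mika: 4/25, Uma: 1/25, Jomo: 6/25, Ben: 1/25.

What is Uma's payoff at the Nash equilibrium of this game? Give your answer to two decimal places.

Each unit j contributes comes back to j as 4.2 × (j's share), so j prefers to contribute only if that share exceeds 1/4.2 = 0.2381; otherwise keeping the unit dominates.
The only share above 0.2381 is Jomo's 6/25, contributing 51; the remaining 7 contribute 0. Total contributed: 51.
Uma keeps 51 and receives 4.2 × 51 × 1/25 = 8.57 from the habitat fund, for a payoff of 59.57.

59.57 dollars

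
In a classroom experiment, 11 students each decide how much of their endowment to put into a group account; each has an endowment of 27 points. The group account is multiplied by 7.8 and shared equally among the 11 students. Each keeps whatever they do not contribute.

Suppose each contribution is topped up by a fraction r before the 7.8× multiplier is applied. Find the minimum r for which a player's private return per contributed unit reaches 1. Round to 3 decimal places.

With matching at rate r, one contributed unit becomes (1 + r) in the group account and returns 7.8 × (1 + r) / 11 to the contributor.
Setting this equal to 1: 1 + r = 11/7.8 = 1.4103.
So the minimum matching rate is r = 1.4103 − 1 = 0.410.

0.410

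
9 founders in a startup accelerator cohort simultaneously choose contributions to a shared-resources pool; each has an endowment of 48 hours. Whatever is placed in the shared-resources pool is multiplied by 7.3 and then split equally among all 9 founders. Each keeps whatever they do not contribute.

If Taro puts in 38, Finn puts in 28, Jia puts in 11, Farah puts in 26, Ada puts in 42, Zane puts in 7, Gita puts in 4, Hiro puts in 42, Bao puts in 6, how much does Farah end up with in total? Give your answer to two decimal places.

187.47 hours

Total contributed: 38 + 28 + 11 + 26 + 42 + 7 + 4 + 42 + 6 = 204.
Each receives 7.3 × 204 / 9 = 165.47 from the shared-resources pool.
Farah keeps 48 − 26 = 22, so Farah's payoff is 22 + 165.47 = 187.47.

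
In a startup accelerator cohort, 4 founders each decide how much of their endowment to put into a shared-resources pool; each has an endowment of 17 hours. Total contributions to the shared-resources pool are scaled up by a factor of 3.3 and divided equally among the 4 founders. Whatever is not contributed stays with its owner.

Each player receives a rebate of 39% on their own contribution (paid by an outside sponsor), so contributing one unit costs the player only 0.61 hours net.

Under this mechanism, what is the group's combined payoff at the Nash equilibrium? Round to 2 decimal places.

250.92 hours

Under the mechanism each unit contributed yields (3.3/4) / 0.61 = 1.3525 back to its contributor per unit of net cost, which exceeds 1, making full contribution the dominant choice for everyone.
So the Nash equilibrium is full contribution by all 4; the group earns 4 × (17 × 0.39 + 3.3 × 17) = 250.92.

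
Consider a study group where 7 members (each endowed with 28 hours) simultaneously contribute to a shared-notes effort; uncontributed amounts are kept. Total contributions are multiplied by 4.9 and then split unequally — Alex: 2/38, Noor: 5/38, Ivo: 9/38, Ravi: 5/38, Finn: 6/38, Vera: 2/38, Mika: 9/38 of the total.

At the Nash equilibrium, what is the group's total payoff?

414.40 hours

A player with share s gets back 4.9·s per unit contributed, so full contribution is dominant for anyone with s > 1/4.9 = 0.2041 and zero contribution is dominant for anyone below.
Ivo and Mika clear that bar, contributing 28 each; the remaining 5 contribute 0. Total contributed: 56.
The shared-notes effort pays out 4.9 × 56 = 274.40 in total (split across the unequal shares, but the aggregate is all that matters for the group sum).
The 5 free-riders keep 28 each, adding 140. Group total = 140 + 274.40 = 414.40.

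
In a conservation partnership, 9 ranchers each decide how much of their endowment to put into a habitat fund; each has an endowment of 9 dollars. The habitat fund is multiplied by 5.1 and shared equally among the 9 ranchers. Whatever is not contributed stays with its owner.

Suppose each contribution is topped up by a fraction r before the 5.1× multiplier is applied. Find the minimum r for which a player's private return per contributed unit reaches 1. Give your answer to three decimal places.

0.765

With matching at rate r, one contributed unit becomes (1 + r) in the habitat fund and returns 5.1 × (1 + r) / 9 to the contributor.
Setting this equal to 1: 1 + r = 9/5.1 = 1.7647.
So the minimum matching rate is r = 1.7647 − 1 = 0.765.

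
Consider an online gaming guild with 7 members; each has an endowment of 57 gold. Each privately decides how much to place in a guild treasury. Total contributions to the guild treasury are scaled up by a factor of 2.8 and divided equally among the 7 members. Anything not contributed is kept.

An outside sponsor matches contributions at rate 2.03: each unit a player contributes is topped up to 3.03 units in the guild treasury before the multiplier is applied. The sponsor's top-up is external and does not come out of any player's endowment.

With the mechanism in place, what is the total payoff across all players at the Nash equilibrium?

3385.12 gold

With the mechanism, a contributed unit returns 2.8 × 3.03 / 7 = 1.2120 per unit of net cost to the contributor — now above 1 — so contributing fully is weakly dominant for every player.
At the Nash equilibrium everyone contributes 57. Group total payoff = 2.8 × 3.03 × 399 = 3385.12.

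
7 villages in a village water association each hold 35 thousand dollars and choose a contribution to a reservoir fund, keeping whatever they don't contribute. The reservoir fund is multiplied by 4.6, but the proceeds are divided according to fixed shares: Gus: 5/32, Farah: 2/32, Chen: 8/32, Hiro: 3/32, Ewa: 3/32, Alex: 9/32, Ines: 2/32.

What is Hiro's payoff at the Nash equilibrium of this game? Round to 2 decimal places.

Each unit j contributes comes back to j as 4.6 × (j's share), so j prefers to contribute only if that share exceeds 1/4.6 = 0.2174; otherwise keeping the unit dominates.
The shares above 0.2174 belong to Chen and Alex, contributing 35 each; the remaining 5 contribute 0. Total contributed: 70.
Hiro keeps 35 and receives 4.6 × 70 × 3/32 = 30.19 from the reservoir fund, for a payoff of 65.19.

65.19 thousand dollars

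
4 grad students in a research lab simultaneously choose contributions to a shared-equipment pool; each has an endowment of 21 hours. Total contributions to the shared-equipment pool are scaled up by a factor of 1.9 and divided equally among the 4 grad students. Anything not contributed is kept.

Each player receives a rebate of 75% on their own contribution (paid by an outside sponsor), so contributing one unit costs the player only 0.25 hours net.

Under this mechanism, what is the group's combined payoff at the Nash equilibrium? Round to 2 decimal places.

Under the mechanism each unit contributed yields (1.9/4) / 0.25 = 1.9000 back to its contributor per unit of net cost, which exceeds 1, making full contribution the dominant choice for everyone.
So the Nash equilibrium is full contribution by all 4; the group earns 4 × (21 × 0.75 + 1.9 × 21) = 222.60.

222.60 hours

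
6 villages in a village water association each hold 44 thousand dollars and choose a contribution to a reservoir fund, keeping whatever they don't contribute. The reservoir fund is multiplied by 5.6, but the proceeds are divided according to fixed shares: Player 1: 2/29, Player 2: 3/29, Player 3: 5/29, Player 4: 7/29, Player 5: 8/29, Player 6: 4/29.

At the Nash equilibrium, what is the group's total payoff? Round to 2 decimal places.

668.80 thousand dollars

For player j, contributing a unit is worthwhile iff 5.6 × (j's share) ≥ 1, i.e. iff j's share is at least 0.1786.
The shares above 0.1786 belong to Player 4 and Player 5, contributing 44 each; the remaining 4 contribute 0. Total contributed: 88.
The reservoir fund pays out 5.6 × 88 = 492.80 in total (split across the unequal shares, but the aggregate is all that matters for the group sum).
The 4 free-riders keep 44 each, adding 176. Group total = 176 + 492.80 = 668.80.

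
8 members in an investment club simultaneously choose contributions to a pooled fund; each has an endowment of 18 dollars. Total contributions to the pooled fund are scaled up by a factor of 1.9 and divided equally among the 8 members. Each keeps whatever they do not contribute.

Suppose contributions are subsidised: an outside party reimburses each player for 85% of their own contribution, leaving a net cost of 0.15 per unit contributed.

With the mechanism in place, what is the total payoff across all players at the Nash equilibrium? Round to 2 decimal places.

396.00 dollars

With the mechanism, a contributed unit returns (1.9/8) / 0.15 = 1.5833 per unit of net cost to the contributor — now above 1 — so contributing fully is weakly dominant for every player.
At the Nash equilibrium everyone contributes 18. Group total payoff = 8 × (18 × 0.85 + 1.9 × 18) = 396.00.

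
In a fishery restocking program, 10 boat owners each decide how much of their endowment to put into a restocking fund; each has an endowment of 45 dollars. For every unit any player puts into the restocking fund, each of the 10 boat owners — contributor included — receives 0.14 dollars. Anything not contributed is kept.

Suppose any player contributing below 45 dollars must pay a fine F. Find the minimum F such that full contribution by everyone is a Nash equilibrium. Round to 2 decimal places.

38.70 dollars

Given the others contribute fully, the best deviation is to contribute 0 (any partial contribution still incurs the fine and gives up units whose private return 0.14 is below 1).
Deviating from 45 to 0 saves 45 dollars but forfeits the deviator's share of the drop in the restocking fund: 0.14 × 45 = 6.30.
So the deviation gain is 45 − 6.30 = 38.70, and the fine must be at least 38.70 dollars to wipe it out.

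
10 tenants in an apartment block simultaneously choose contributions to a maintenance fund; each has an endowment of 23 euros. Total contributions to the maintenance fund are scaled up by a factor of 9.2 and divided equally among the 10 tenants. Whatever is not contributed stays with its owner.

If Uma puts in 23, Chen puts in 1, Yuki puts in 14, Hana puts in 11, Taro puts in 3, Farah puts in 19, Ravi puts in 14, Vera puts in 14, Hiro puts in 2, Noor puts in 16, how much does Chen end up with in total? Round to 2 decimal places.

Total contributed: 23 + 1 + 14 + 11 + 3 + 19 + 14 + 14 + 2 + 16 = 117.
Each receives 9.2 × 117 / 10 = 107.64 from the maintenance fund.
Chen keeps 23 − 1 = 22, so Chen's payoff is 22 + 107.64 = 129.64.

129.64 euros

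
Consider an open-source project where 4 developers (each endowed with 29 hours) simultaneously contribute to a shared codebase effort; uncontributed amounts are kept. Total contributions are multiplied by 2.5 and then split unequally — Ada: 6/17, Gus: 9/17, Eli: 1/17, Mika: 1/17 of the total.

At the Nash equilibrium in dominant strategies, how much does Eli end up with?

Player j's private return per contributed unit is 2.5 × (j's share). Contributing is weakly dominant for j when that share is at least 1/2.5 = 0.4000, and contributing 0 is dominant otherwise.
The only share above 0.4000 is Gus's 9/17, contributing 29; the remaining 3 contribute 0. Total contributed: 29.
Eli keeps 29 and receives 2.5 × 29 × 1/17 = 4.26 from the shared codebase effort, for a payoff of 33.26.

33.26 hours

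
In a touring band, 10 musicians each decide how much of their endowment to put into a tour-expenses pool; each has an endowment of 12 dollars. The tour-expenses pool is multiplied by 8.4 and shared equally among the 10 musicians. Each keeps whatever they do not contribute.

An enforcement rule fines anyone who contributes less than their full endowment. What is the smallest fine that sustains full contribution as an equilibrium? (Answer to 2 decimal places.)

1.92 dollars

Given the others contribute fully, the best deviation is to contribute 0 (any partial contribution still incurs the fine and gives up units whose private return 0.8400 is below 1).
Deviating from 12 to 0 saves 12 dollars but forfeits the deviator's share of the drop in the tour-expenses pool: 8.4/10 × 12 = 10.08.
So the deviation gain is 12 − 10.08 = 1.92, and the fine must be at least 1.92 dollars to wipe it out.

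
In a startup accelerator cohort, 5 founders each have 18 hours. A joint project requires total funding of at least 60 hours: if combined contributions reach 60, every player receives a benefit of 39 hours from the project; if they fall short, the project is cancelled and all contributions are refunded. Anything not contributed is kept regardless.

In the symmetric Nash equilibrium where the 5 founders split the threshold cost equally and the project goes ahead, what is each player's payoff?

Equal share of the threshold: 60/5 = 12.
At this profile no one gains by cutting their contribution: any cut drops the total below 60, the project is cancelled, contributions are refunded, and the deviator ends with 18, which is less than 18 − 12 + 39 = 45. Contributing more than 12 just wastes the excess. So contributing exactly 12 is a best response.
Each player's payoff: 18 − 12 + 39 = 45.

45 hours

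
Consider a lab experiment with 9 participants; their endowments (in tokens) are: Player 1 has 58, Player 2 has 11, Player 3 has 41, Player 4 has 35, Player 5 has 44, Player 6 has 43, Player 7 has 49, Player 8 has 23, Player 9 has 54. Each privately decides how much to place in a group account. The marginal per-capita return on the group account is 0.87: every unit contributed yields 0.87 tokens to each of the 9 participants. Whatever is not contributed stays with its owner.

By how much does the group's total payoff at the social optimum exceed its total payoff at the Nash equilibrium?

The private return per contributed unit is 0.87 < 1 for everyone, so the Nash equilibrium is zero contribution and the group total is Σ E_j = 58 + 11 + 41 + 35 + 44 + 43 + 49 + 23 + 54 = 358.
Each contributed unit returns 7.830 to the group, so the social optimum is full contribution by everyone: group total = 7.830 × 358 = 2803.14.
Efficiency loss = (7.830 − 1) × 358 = 2445.14.

2445.14 tokens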